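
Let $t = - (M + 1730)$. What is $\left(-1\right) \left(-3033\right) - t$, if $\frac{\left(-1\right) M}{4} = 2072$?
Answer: $-3525$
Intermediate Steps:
$M = -8288$ ($M = \left(-4\right) 2072 = -8288$)
$t = 6558$ ($t = - (-8288 + 1730) = \left(-1\right) \left(-6558\right) = 6558$)
$\left(-1\right) \left(-3033\right) - t = \left(-1\right) \left(-3033\right) - 6558 = 3033 - 6558 = -3525$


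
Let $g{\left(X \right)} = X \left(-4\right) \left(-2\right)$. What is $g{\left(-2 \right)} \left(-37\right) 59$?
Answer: $34928$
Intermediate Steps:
$g{\left(X \right)} = 8 X$ ($g{\left(X \right)} = - 4 X \left(-2\right) = 8 X$)
$g{\left(-2 \right)} \left(-37\right) 59 = 8 \left(-2\right) \left(-37\right) 59 = \left(-16\right) \left(-37\right) 59 = 592 \cdot 59 = 34928$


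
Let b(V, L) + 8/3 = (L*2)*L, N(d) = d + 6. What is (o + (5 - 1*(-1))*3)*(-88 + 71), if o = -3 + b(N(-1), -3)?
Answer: -1547/3 ≈ -515.67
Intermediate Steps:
N(d) = 6 + d
b(V, L) = -8/3 + 2*L² (b(V, L) = -8/3 + (L*2)*L = -8/3 + (2*L)*L = -8/3 + 2*L²)
o = 37/3 (o = -3 + (-8/3 + 2*(-3)²) = -3 + (-8/3 + 2*9) = -3 + (-8/3 + 18) = -3 + 46/3 = 37/3 ≈ 12.333)
(o + (5 - 1*(-1))*3)*(-88 + 71) = (37/3 + (5 - 1*(-1))*3)*(-88 + 71) = (37/3 + (5 + 1)*3)*(-17) = (37/3 + 6*3)*(-17) = (37/3 + 18)*(-17) = (91/3)*(-17) = -1547/3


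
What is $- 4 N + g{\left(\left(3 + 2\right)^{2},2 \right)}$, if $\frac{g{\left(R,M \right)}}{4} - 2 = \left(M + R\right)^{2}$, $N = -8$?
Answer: $2956$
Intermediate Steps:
$g{\left(R,M \right)} = 8 + 4 \left(M + R\right)^{2}$
$- 4 N + g{\left(\left(3 + 2\right)^{2},2 \right)} = \left(-4\right) \left(-8\right) + \left(8 + 4 \left(2 + \left(3 + 2\right)^{2}\right)^{2}\right) = 32 + \left(8 + 4 \left(2 + 5^{2}\right)^{2}\right) = 32 + \left(8 + 4 \left(2 + 25\right)^{2}\right) = 32 + \left(8 + 4 \cdot 27^{2}\right) = 32 + \left(8 + 4 \cdot 729\right) = 32 + \left(8 + 2916\right) = 32 + 2924 = 2956$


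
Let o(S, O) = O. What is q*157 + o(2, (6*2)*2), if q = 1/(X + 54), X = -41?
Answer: 469/13 ≈ 36.077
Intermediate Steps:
q = 1/13 (q = 1/(-41 + 54) = 1/13 ≈ 0.076923)
q*157 + o(2, (6*2)*2) = (1/13)*157 + (6*2)*2 = 157/13 + 12*2 = 157/13 + 24 = 469/13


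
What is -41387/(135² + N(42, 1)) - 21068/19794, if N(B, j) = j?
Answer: -601599823/180382722 ≈ -3.3351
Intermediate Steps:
-41387/(135² + N(42, 1)) - 21068/19794 = -41387/(135² + 1) - 21068/19794 = -41387/(18225 + 1) - 21068*1/19794 = -41387/18226 - 10534/9897 = -601599823/180382722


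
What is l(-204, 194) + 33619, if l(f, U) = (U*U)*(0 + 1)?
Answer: 71255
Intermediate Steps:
l(f, U) = U² (l(f, U) = U²*1 = U²)
l(-204, 194) + 33619 = 194² + 33619 = 37636 + 33619 = 71255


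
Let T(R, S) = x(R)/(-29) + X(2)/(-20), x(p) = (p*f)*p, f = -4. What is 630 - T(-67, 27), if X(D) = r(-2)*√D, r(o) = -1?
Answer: 314/29 - √2/20 ≈ 10.757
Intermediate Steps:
x(p) = -4*p² (x(p) = (p*(-4))*p = (-4*p)*p = -4*p²)
X(D) = -√D
T(R, S) = √2/20 + 4*R²/29 (T(R, S) = -4*R²/(-29) - √2/(-20) = -4*R²*(-1/29) - √2*(-1/20) = 4*R²/29 + √2/20 = √2/20 + 4*R²/29)
630 - T(-67, 27) = 630 - (√2/20 + (4/29)*(-67)²) = 630 - (√2/20 + (4/29)*4489) = 630 - (√2/20 + 17956/29) = 630 - (17956/29 + √2/20) = 630 + (-17956/29 - √2/20) = 314/29 - √2/20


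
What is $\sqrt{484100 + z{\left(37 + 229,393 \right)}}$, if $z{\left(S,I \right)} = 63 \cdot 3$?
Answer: $\sqrt{484289} \approx 695.91$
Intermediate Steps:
$z{\left(S,I \right)} = 189$
$\sqrt{484100 + z{\left(37 + 229,393 \right)}} = \sqrt{484100 + 189} = \sqrt{484289}$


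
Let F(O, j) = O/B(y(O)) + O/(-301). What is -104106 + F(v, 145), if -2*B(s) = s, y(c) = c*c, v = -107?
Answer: -3352929891/32207 ≈ -1.0411e+5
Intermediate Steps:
y(c) = c²
B(s) = -s/2
F(O, j) = -2/O - O/301 (F(O, j) = O/((-O²/2)) + O/(-301) = O*(-2/O²) + O*(-1/301) = -2/O - O/301)
-104106 + F(v, 145) = -104106 + (-2/(-107) - 1/301*(-107)) = -104106 + (-2*(-1/107) + 107/301) = -104106 + (2/107 + 107/301) = -104106 + 12051/32207 = -3352929891/32207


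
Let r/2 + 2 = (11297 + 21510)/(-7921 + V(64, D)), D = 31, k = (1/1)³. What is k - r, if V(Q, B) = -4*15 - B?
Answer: 52837/4006 ≈ 13.189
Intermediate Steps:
k = 1 (k = 1³ = 1)
V(Q, B) = -60 - B
r = -48831/4006 (r = -4 + 2*((11297 + 21510)/(-7921 + (-60 - 1*31))) = -4 + 2*(32807/(-7921 + (-60 - 31))) = -4 + 2*(32807/(-7921 - 91)) = -4 + 2*(32807/(-8012)) = -4 + 2*(32807*(-1/8012)) = -4 + 2*(-32807/8012) = -4 - 32807/4006 = -48831/4006 ≈ -12.189)
k - r = 1 - 1*(-48831/4006) = 1 + 48831/4006 = 52837/4006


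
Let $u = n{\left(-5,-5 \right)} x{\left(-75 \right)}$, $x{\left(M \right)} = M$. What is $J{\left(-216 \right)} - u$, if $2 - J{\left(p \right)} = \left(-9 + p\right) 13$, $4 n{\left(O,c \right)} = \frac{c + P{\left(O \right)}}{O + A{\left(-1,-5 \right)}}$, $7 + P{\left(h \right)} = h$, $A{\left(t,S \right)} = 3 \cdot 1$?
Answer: $\frac{24691}{8} \approx 3086.4$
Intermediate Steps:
$A{\left(t,S \right)} = 3$
$P{\left(h \right)} = -7 + h$
$n{\left(O,c \right)} = \frac{-7 + O + c}{4 \left(3 + O\right)}$ ($n{\left(O,c \right)} = \frac{\left(c + \left(-7 + O\right)\right) \frac{1}{O + 3}}{4} = \frac{\left(-7 + O + c\right) \frac{1}{3 + O}}{4} = \frac{\frac{1}{3 + O} \left(-7 + O + c\right)}{4} = \frac{-7 + O + c}{4 \left(3 + O\right)}$)
$J{\left(p \right)} = 119 - 13 p$ ($J{\left(p \right)} = 2 - \left(-9 + p\right) 13 = 2 - \left(-117 + 13 p\right) = 119 - 13 p$)
$u = - \frac{1275}{8}$ ($u = \frac{-7 - 5 - 5}{4 \left(3 - 5\right)} \left(-75\right) = \frac{1}{4} \frac{1}{-2} \left(-17\right) \left(-75\right) = \frac{1}{4} \left(- \frac{1}{2}\right) \left(-17\right) \left(-75\right) = \frac{17}{8} \left(-75\right) = - \frac{1275}{8} \approx -159.38$)
$J{\left(-216 \right)} - u = \left(119 - -2808\right) - - \frac{1275}{8} = \left(119 + 2808\right) + \frac{1275}{8} = 2927 + \frac{1275}{8} = \frac{24691}{8}$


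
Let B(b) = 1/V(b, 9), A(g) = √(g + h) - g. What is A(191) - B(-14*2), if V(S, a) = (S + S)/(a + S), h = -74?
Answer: -10715/56 + 3*√13 ≈ -180.52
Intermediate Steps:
V(S, a) = 2*S/(S + a) (V(S, a) = (2*S)/(S + a) = 2*S/(S + a))
A(g) = √(-74 + g) - g (A(g) = √(g - 74) - g = √(-74 + g) - g)
B(b) = (9 + b)/(2*b) (B(b) = 1/(2*b/(b + 9)) = 1/(2*b/(9 + b)) = (9 + b)/(2*b))
A(191) - B(-14*2) = (√(-74 + 191) - 1*191) - (9 - 14*2)/(2*((-14*2))) = (√117 - 191) - (9 - 28)/(2*(-28)) = (3*√13 - 191) - (-1)*(-19)/(2*28) = (-191 + 3*√13) - 1*19/56 = (-191 + 3*√13) - 19/56 = -10715/56 + 3*√13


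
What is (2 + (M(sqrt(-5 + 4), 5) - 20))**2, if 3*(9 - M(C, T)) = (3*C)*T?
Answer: 56 + 90*I ≈ 56.0 + 90.0*I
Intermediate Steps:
M(C, T) = 9 - C*T (M(C, T) = 9 - 3*C*T/3 = 9 - C*T)
(2 + (M(sqrt(-5 + 4), 5) - 20))**2 = (2 + ((9 - 1*sqrt(-5 + 4)*5) - 20))**2 = (2 + ((9 - 1*sqrt(-1)*5) - 20))**2 = (2 + ((9 - 1*I*5) - 20))**2 = (2 + ((9 - 5*I) - 20))**2 = (2 + (-11 - 5*I))**2 = (-9 - 5*I)**2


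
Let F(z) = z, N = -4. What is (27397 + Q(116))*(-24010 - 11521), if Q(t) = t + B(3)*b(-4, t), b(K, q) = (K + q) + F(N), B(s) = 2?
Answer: -985239099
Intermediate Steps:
b(K, q) = -4 + K + q (b(K, q) = (K + q) - 4 = -4 + K + q)
Q(t) = -16 + 3*t (Q(t) = t + 2*(-4 - 4 + t) = t + 2*(-8 + t) = t + (-16 + 2*t) = -16 + 3*t)
(27397 + Q(116))*(-24010 - 11521) = (27397 + (-16 + 3*116))*(-24010 - 11521) = (27397 + (-16 + 348))*(-35531) = (27397 + 332)*(-35531) = 27729*(-35531) = -985239099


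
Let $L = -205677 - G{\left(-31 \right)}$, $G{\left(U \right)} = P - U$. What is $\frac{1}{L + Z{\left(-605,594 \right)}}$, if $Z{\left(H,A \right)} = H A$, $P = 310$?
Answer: $- \frac{1}{565388} \approx -1.7687 \cdot 10^{-6}$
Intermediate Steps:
$G{\left(U \right)} = 310 - U$
$Z{\left(H,A \right)} = A H$
$L = -206018$ ($L = -205677 - \left(310 - -31\right) = -205677 - \left(310 + 31\right) = -205677 - 341 = -206018$)
$\frac{1}{L + Z{\left(-605,594 \right)}} = \frac{1}{-206018 + 594 \left(-605\right)} = \frac{1}{-206018 - 359370} = \frac{1}{-565388} = - \frac{1}{565388}$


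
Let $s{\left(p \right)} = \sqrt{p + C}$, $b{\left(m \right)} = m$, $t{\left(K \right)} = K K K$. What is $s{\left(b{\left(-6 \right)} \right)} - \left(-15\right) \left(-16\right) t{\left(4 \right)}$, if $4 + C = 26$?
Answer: $-15356$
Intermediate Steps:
$C = 22$ ($C = -4 + 26 = 22$)
$t{\left(K \right)} = K^{3}$ ($t{\left(K \right)} = K^{2} K = K^{3}$)
$s{\left(p \right)} = \sqrt{22 + p}$ ($s{\left(p \right)} = \sqrt{p + 22} = \sqrt{22 + p}$)
$s{\left(b{\left(-6 \right)} \right)} - \left(-15\right) \left(-16\right) t{\left(4 \right)} = \sqrt{22 - 6} - \left(-15\right) \left(-16\right) 4^{3} = \sqrt{16} - 240 \cdot 64 = 4 - 15360 = -15356$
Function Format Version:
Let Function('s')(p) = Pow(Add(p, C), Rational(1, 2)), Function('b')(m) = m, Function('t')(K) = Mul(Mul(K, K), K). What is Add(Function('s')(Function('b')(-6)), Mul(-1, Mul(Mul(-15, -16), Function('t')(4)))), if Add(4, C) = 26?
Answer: -15356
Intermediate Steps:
C = 22 (C = Add(-4, 26) = 22)
Function('t')(K) = Pow(K, 3) (Function('t')(K) = Mul(Pow(K, 2), K) = Pow(K, 3))
Function('s')(p) = Pow(Add(22, p), Rational(1, 2)) (Function('s')(p) = Pow(Add(p, 22), Rational(1, 2)) = Pow(Add(22, p), Rational(1, 2)))
Add(Function('s')(Function('b')(-6)), Mul(-1, Mul(Mul(-15, -16), Function('t')(4)))) = Add(Pow(Add(22, -6), Rational(1, 2)), Mul(-1, Mul(Mul(-15, -16), Pow(4, 3)))) = Add(Pow(16, Rational(1, 2)), Mul(-1, Mul(240, 64))) = Add(4, Mul(-1, 15360)) = Add(4, -15360) = -15356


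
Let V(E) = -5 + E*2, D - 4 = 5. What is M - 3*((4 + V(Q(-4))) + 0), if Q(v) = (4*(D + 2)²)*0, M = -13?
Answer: -10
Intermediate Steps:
D = 9 (D = 4 + 5 = 9)
Q(v) = 0 (Q(v) = (4*(9 + 2)²)*0 = (4*11²)*0 = (4*121)*0 = 484*0 = 0)
V(E) = -5 + 2*E
M - 3*((4 + V(Q(-4))) + 0) = -13 - 3*((4 + (-5 + 2*0)) + 0) = -13 - 3*((4 + (-5 + 0)) + 0) = -13 - 3*((4 - 5) + 0) = -13 - 3*(-1 + 0) = -13 - 3*(-1) = -13 + 3 = -10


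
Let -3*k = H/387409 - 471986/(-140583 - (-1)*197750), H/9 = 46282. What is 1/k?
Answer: 6040093719/14458126948 ≈ 0.41776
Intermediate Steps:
H = 416538 (H = 9*46282 = 416538)
k = 14458126948/6040093719 (k = -(416538/387409 - 471986/(-140583 - (-1)*197750))/3 = -(416538*(1/387409) - 471986/(-140583 - 1*(-197750)))/3 = -(416538/387409 - 471986/(-140583 + 197750))/3 = -(416538/387409 - 471986/57167)/3 = -⅓*(-14458126948/2013364573) = 14458126948/6040093719 ≈ 2.3937)
1/k = 1/(14458126948/6040093719) = 6040093719/14458126948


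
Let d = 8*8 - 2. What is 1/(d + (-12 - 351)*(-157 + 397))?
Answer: -1/87058 ≈ -1.1487e-5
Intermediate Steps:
d = 62 (d = 64 - 2 = 62)
1/(d + (-12 - 351)*(-157 + 397)) = 1/(62 + (-12 - 351)*(-157 + 397)) = 1/(62 - 363*240) = 1/(62 - 87120) = 1/(-87058) = -1/87058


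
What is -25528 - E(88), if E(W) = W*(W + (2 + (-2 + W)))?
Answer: -41016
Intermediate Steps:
E(W) = 2*W² (E(W) = W*(W + W) = W*(2*W) = 2*W²)
-25528 - E(88) = -25528 - 2*88² = -25528 - 2*7744 = -25528 - 1*15488 = -25528 - 15488 = -41016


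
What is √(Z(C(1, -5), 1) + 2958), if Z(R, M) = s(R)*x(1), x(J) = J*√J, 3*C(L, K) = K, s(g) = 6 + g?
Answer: √26661/3 ≈ 54.427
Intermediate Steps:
C(L, K) = K/3
x(J) = J^(3/2)
Z(R, M) = 6 + R (Z(R, M) = (6 + R)*1^(3/2) = (6 + R)*1 = 6 + R)
√(Z(C(1, -5), 1) + 2958) = √((6 + (⅓)*(-5)) + 2958) = √((6 - 5/3) + 2958) = √(13/3 + 2958) = √(8887/3) = √26661/3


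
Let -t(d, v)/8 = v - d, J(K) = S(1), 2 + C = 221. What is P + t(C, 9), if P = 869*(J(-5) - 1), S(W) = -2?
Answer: -927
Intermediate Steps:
C = 219 (C = -2 + 221 = 219)
J(K) = -2
t(d, v) = -8*v + 8*d (t(d, v) = -8*(v - d) = -8*v + 8*d)
P = -2607 (P = 869*(-2 - 1) = 869*(-3) = -2607)
P + t(C, 9) = -2607 + (-8*9 + 8*219) = -2607 + (-72 + 1752) = -2607 + 1680 = -927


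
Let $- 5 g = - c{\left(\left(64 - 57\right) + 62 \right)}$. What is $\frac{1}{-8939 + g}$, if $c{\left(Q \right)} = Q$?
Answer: $- \frac{5}{44626} \approx -0.00011204$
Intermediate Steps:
$g = \frac{69}{5}$ ($g = - \frac{\left(-1\right) \left(\left(64 - 57\right) + 62\right)}{5} = - \frac{\left(-1\right) \left(7 + 62\right)}{5} = - \frac{\left(-1\right) 69}{5} = \left(- \frac{1}{5}\right) \left(-69\right) = \frac{69}{5} \approx 13.8$)
$\frac{1}{-8939 + g} = \frac{1}{-8939 + \frac{69}{5}} = \frac{1}{- \frac{44626}{5}} = - \frac{5}{44626}$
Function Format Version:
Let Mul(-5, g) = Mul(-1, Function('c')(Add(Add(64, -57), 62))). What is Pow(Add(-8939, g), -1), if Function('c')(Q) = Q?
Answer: Rational(-5, 44626) ≈ -0.00011204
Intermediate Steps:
g = Rational(69, 5) (g = Mul(Rational(-1, 5), Mul(-1, Add(Add(64, -57), 62))) = Mul(Rational(-1, 5), Mul(-1, Add(7, 62))) = Mul(Rational(-1, 5), Mul(-1, 69)) = Mul(Rational(-1, 5), -69) = Rational(69, 5) ≈ 13.800)
Pow(Add(-8939, g), -1) = Pow(Add(-8939, Rational(69, 5)), -1) = Pow(Rational(-44626, 5), -1) = Rational(-5, 44626)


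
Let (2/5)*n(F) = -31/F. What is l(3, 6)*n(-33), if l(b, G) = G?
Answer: 155/11 ≈ 14.091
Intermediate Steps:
n(F) = -155/(2*F) (n(F) = 5*(-31/F)/2 = -155/(2*F))
l(3, 6)*n(-33) = 6*(-155/2/(-33)) = 6*(-155/2*(-1/33)) = 6*(155/66) = 155/11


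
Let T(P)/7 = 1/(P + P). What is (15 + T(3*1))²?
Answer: 9409/36 ≈ 261.36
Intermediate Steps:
T(P) = 7/(2*P) (T(P) = 7/(P + P) = 7/((2*P)) = 7*(1/(2*P)) = 7/(2*P))
(15 + T(3*1))² = (15 + 7/(2*((3*1))))² = (15 + (7/2)/3)² = (15 + (7/2)*(⅓))² = (15 + 7/6)² = (97/6)² = 9409/36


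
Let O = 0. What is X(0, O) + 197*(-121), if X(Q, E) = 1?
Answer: -23836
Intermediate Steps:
X(0, O) + 197*(-121) = 1 + 197*(-121) = 1 - 23837 = -23836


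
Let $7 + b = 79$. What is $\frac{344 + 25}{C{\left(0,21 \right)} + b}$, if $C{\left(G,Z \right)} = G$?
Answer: $\frac{41}{8} \approx 5.125$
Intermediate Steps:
$b = 72$ ($b = -7 + 79 = 72$)
$\frac{344 + 25}{C{\left(0,21 \right)} + b} = \frac{344 + 25}{0 + 72} = \frac{369}{72} = 369 \cdot \frac{1}{72} = \frac{41}{8}$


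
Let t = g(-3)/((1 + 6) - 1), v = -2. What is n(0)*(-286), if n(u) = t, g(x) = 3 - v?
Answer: -715/3 ≈ -238.33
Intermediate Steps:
g(x) = 5 (g(x) = 3 - 1*(-2) = 3 + 2 = 5)
t = 5/6 (t = 5/((1 + 6) - 1) = 5/(7 - 1) = 5/6 ≈ 0.83333)
n(u) = 5/6
n(0)*(-286) = (5/6)*(-286) = -715/3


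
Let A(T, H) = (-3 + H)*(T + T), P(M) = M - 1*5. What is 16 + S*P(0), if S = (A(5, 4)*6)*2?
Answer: -584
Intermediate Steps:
P(M) = -5 + M (P(M) = M - 5 = -5 + M)
A(T, H) = 2*T*(-3 + H) (A(T, H) = (-3 + H)*(2*T) = 2*T*(-3 + H))
S = 120 (S = ((2*5*(-3 + 4))*6)*2 = ((2*5*1)*6)*2 = (10*6)*2 = 60*2 = 120)
16 + S*P(0) = 16 + 120*(-5 + 0) = 16 + 120*(-5) = 16 - 600 = -584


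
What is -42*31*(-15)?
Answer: 19530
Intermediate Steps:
-42*31*(-15) = -1302*(-15) = 19530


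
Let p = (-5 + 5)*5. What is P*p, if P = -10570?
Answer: 0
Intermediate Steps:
p = 0 (p = 0*5 = 0)
P*p = -10570*0 = 0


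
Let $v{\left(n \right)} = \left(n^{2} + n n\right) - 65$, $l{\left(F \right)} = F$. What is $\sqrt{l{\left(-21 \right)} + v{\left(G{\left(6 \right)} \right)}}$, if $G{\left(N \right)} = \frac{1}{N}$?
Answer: $\frac{i \sqrt{3094}}{6} \approx 9.2706 i$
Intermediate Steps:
$v{\left(n \right)} = -65 + 2 n^{2}$ ($v{\left(n \right)} = \left(n^{2} + n^{2}\right) - 65 = 2 n^{2} - 65 = -65 + 2 n^{2}$)
$\sqrt{l{\left(-21 \right)} + v{\left(G{\left(6 \right)} \right)}} = \sqrt{-21 - \left(65 - 2 \left(\frac{1}{6}\right)^{2}\right)} = \sqrt{-21 - \left(65 - \frac{2}{36}\right)} = \sqrt{-21 + \left(-65 + 2 \cdot \frac{1}{36}\right)} = \sqrt{-21 + \left(-65 + \frac{1}{18}\right)} = \sqrt{-21 - \frac{1169}{18}} = \sqrt{- \frac{1547}{18}} = \frac{i \sqrt{3094}}{6}$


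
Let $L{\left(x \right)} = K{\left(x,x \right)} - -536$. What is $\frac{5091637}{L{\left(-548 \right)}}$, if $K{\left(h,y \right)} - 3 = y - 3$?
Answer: $- \frac{5091637}{12} \approx -4.243 \cdot 10^{5}$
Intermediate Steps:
$K{\left(h,y \right)} = y$ ($K{\left(h,y \right)} = 3 + \left(y - 3\right) = 3 + \left(-3 + y\right) = y$)
$L{\left(x \right)} = 536 + x$ ($L{\left(x \right)} = x - -536 = x + 536 = 536 + x$)
$\frac{5091637}{L{\left(-548 \right)}} = \frac{5091637}{536 - 548} = \frac{5091637}{-12} = 5091637 \left(- \frac{1}{12}\right) = - \frac{5091637}{12}$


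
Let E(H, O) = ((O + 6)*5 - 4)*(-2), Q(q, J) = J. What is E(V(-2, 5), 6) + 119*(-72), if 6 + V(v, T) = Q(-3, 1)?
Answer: -8680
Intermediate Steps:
V(v, T) = -5 (V(v, T) = -6 + 1 = -5)
E(H, O) = -52 - 10*O (E(H, O) = ((6 + O)*5 - 4)*(-2) = ((30 + 5*O) - 4)*(-2) = (26 + 5*O)*(-2) = -52 - 10*O)
E(V(-2, 5), 6) + 119*(-72) = (-52 - 10*6) + 119*(-72) = (-52 - 60) - 8568 = -112 - 8568 = -8680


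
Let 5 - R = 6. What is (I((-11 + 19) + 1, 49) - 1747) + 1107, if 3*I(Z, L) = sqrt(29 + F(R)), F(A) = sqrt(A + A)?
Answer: -640 + sqrt(29 + I*sqrt(2))/3 ≈ -638.2 + 0.043756*I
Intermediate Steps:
R = -1 (R = 5 - 1*6 = 5 - 6 = -1)
F(A) = sqrt(2)*sqrt(A) (F(A) = sqrt(2*A) = sqrt(2)*sqrt(A))
I(Z, L) = sqrt(29 + I*sqrt(2))/3 (I(Z, L) = sqrt(29 + sqrt(2)*sqrt(-1))/3 = sqrt(29 + sqrt(2)*I)/3 = sqrt(29 + I*sqrt(2))/3)
(I((-11 + 19) + 1, 49) - 1747) + 1107 = (sqrt(29 + I*sqrt(2))/3 - 1747) + 1107 = (-1747 + sqrt(29 + I*sqrt(2))/3) + 1107 = -640 + sqrt(29 + I*sqrt(2))/3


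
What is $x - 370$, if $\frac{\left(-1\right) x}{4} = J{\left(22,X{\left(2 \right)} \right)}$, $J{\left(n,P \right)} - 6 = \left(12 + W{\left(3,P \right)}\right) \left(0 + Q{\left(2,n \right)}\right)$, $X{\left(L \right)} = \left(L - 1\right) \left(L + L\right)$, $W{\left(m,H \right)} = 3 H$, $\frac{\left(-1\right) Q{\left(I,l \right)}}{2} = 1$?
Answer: $-202$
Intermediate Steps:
$Q{\left(I,l \right)} = -2$ ($Q{\left(I,l \right)} = \left(-2\right) 1 = -2$)
$X{\left(L \right)} = 2 L \left(-1 + L\right)$ ($X{\left(L \right)} = \left(-1 + L\right) 2 L = 2 L \left(-1 + L\right)$)
$J{\left(n,P \right)} = -18 - 6 P$ ($J{\left(n,P \right)} = 6 + \left(12 + 3 P\right) \left(0 - 2\right) = 6 + \left(12 + 3 P\right) \left(-2\right) = 6 - \left(24 + 6 P\right) = -18 - 6 P$)
$x = 168$ ($x = - 4 \left(-18 - 6 \cdot 2 \cdot 2 \left(-1 + 2\right)\right) = - 4 \left(-18 - 6 \cdot 2 \cdot 2 \cdot 1\right) = - 4 \left(-18 - 24\right) = \left(-4\right) \left(-42\right) = 168$)
$x - 370 = 168 - 370 = -202$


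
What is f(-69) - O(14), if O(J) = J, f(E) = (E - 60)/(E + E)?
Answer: -601/46 ≈ -13.065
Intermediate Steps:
f(E) = (-60 + E)/(2*E) (f(E) = (-60 + E)/((2*E)) = (-60 + E)*(1/(2*E)) = (-60 + E)/(2*E))
f(-69) - O(14) = (1/2)*(-60 - 69)/(-69) - 1*14 = (1/2)*(-1/69)*(-129) - 14 = 43/46 - 14 = -601/46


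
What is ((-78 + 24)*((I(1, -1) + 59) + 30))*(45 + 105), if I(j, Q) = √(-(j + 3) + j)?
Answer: -720900 - 8100*I*√3 ≈ -7.209e+5 - 14030.0*I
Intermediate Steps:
I(j, Q) = I*√3 (I(j, Q) = √(-(3 + j) + j) = √((-3 - j) + j) = √(-3) = I*√3)
((-78 + 24)*((I(1, -1) + 59) + 30))*(45 + 105) = ((-78 + 24)*((I*√3 + 59) + 30))*(45 + 105) = -54*((59 + I*√3) + 30)*150 = -54*(89 + I*√3)*150 = (-4806 - 54*I*√3)*150 = -720900 - 8100*I*√3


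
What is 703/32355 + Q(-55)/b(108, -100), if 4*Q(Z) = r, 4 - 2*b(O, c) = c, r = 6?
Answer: 170177/3364920 ≈ 0.050574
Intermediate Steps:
b(O, c) = 2 - c/2
Q(Z) = 3/2 (Q(Z) = (1/4)*6 = 3/2)
703/32355 + Q(-55)/b(108, -100) = 703/32355 + 3/(2*(2 - 1/2*(-100))) = 703*(1/32355) + 3/(2*(2 + 50)) = 703/32355 + (3/2)/52 = 703/32355 + (3/2)*(1/52) = 703/32355 + 3/104 = 170177/3364920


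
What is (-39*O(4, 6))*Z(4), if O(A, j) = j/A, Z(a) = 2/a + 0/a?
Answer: -117/4 ≈ -29.250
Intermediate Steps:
Z(a) = 2/a (Z(a) = 2/a + 0 = 2/a)
(-39*O(4, 6))*Z(4) = (-234/4)*(2/4) = (-234/4)*(2*(1/4)) = -39*3/2*(1/2) = -117/2*1/2 = -117/4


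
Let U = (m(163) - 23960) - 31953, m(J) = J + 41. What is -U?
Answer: 55709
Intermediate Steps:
m(J) = 41 + J
U = -55709 (U = ((41 + 163) - 23960) - 31953 = (204 - 23960) - 31953 = -23756 - 31953 = -55709)
-U = -1*(-55709) = 55709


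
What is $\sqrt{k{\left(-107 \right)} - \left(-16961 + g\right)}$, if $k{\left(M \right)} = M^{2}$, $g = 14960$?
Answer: $5 \sqrt{538} \approx 115.97$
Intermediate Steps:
$\sqrt{k{\left(-107 \right)} - \left(-16961 + g\right)} = \sqrt{\left(-107\right)^{2} - \left(-16961 + 14960\right)} = \sqrt{11449 - -2001} = \sqrt{11449 + 2001} = \sqrt{13450} = 5 \sqrt{538}$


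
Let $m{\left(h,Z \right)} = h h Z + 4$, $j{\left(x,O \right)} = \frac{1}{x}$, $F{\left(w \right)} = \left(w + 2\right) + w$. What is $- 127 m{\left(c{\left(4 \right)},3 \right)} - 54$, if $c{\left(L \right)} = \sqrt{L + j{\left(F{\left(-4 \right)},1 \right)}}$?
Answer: $- \frac{4045}{2} \approx -2022.5$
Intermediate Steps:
$F{\left(w \right)} = 2 + 2 w$ ($F{\left(w \right)} = \left(2 + w\right) + w = 2 + 2 w$)
$c{\left(L \right)} = \sqrt{- \frac{1}{6} + L}$ ($c{\left(L \right)} = \sqrt{L + \frac{1}{2 + 2 \left(-4\right)}} = \sqrt{L + \frac{1}{2 - 8}} = \sqrt{L + \frac{1}{-6}} = \sqrt{L - \frac{1}{6}} = \sqrt{- \frac{1}{6} + L}$)
$m{\left(h,Z \right)} = 4 + Z h^{2}$ ($m{\left(h,Z \right)} = h^{2} Z + 4 = Z h^{2} + 4 = 4 + Z h^{2}$)
$- 127 m{\left(c{\left(4 \right)},3 \right)} - 54 = - 127 \left(4 + 3 \left(\frac{\sqrt{-6 + 36 \cdot 4}}{6}\right)^{2}\right) - 54 = - 127 \left(4 + 3 \left(\frac{\sqrt{-6 + 144}}{6}\right)^{2}\right) - 54 = - 127 \left(4 + 3 \left(\frac{\sqrt{138}}{6}\right)^{2}\right) - 54 = - 127 \left(4 + 3 \cdot \frac{23}{6}\right) - 54 = - 127 \left(4 + \frac{23}{2}\right) - 54 = \left(-127\right) \frac{31}{2} - 54 = - \frac{3937}{2} - 54 = - \frac{4045}{2}$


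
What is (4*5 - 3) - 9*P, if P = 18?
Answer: -145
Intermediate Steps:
(4*5 - 3) - 9*P = (4*5 - 3) - 9*18 = (20 - 3) - 162 = 17 - 162 = -145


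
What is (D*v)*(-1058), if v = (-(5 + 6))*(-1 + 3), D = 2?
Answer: 46552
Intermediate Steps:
v = -22 (v = -1*11*2 = -11*2 = -22)
(D*v)*(-1058) = (2*(-22))*(-1058) = -44*(-1058) = 46552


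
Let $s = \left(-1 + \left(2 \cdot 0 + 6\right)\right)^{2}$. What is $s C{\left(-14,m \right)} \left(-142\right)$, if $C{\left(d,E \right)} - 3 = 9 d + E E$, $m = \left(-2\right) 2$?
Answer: $379850$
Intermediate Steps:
$m = -4$
$C{\left(d,E \right)} = 3 + E^{2} + 9 d$ ($C{\left(d,E \right)} = 3 + \left(9 d + E E\right) = 3 + \left(9 d + E^{2}\right) = 3 + \left(E^{2} + 9 d\right) = 3 + E^{2} + 9 d$)
$s = 25$ ($s = \left(-1 + \left(0 + 6\right)\right)^{2} = \left(-1 + 6\right)^{2} = 5^{2} = 25$)
$s C{\left(-14,m \right)} \left(-142\right) = 25 \left(3 + \left(-4\right)^{2} + 9 \left(-14\right)\right) \left(-142\right) = 25 \left(3 + 16 - 126\right) \left(-142\right) = 25 \left(-107\right) \left(-142\right) = \left(-2675\right) \left(-142\right) = 379850$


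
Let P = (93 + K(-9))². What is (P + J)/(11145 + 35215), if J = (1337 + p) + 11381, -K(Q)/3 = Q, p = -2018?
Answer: 1255/2318 ≈ 0.54142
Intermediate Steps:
K(Q) = -3*Q
P = 14400 (P = (93 - 3*(-9))² = (93 + 27)² = 120² = 14400)
J = 10700 (J = (1337 - 2018) + 11381 = -681 + 11381 = 10700)
(P + J)/(11145 + 35215) = (14400 + 10700)/(11145 + 35215) = 25100/46360 = 25100*(1/46360) = 1255/2318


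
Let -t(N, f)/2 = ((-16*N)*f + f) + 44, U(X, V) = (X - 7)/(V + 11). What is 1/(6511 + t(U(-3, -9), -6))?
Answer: 1/7395 ≈ 0.00013523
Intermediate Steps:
U(X, V) = (-7 + X)/(11 + V)
t(N, f) = -88 - 2*f + 32*N*f (t(N, f) = -2*(((-16*N)*f + f) + 44) = -2*((-16*N*f + f) + 44) = -2*((f - 16*N*f) + 44) = -2*(44 + f - 16*N*f) = -88 - 2*f + 32*N*f)
1/(6511 + t(U(-3, -9), -6)) = 1/(6511 + (-88 - 2*(-6) + 32*((-7 - 3)/(11 - 9))*(-6))) = 1/(6511 + (-88 + 12 + 32*(-10/2)*(-6))) = 1/(6511 + (-88 + 12 + 32*((1/2)*(-10))*(-6))) = 1/(6511 + (-88 + 12 + 32*(-5)*(-6))) = 1/(6511 + (-88 + 12 + 960)) = 1/(6511 + 884) = 1/7395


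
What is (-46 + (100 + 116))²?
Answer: 28900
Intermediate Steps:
(-46 + (100 + 116))² = (-46 + 216)² = 170² = 28900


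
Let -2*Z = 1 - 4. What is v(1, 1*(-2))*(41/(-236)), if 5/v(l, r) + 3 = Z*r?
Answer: 205/1416 ≈ 0.14477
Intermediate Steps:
Z = 3/2 (Z = -(1 - 4)/2 = -½*(-3) = 3/2 ≈ 1.5000)
v(l, r) = 5/(-3 + 3*r/2)
v(1, 1*(-2))*(41/(-236)) = (10/(3*(-2 + 1*(-2))))*(41/(-236)) = (10/(3*(-2 - 2)))*(41*(-1/236)) = ((10/3)/(-4))*(-41/236) = ((10/3)*(-¼))*(-41/236) = -⅚*(-41/236) = 205/1416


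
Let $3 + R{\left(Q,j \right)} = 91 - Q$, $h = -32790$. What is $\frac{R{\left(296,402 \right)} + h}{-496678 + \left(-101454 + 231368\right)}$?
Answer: $\frac{16499}{183382} \approx 0.089971$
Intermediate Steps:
$R{\left(Q,j \right)} = 88 - Q$ ($R{\left(Q,j \right)} = -3 - \left(-91 + Q\right) = 88 - Q$)
$\frac{R{\left(296,402 \right)} + h}{-496678 + \left(-101454 + 231368\right)} = \frac{\left(88 - 296\right) - 32790}{-496678 + \left(-101454 + 231368\right)} = \frac{\left(88 - 296\right) - 32790}{-496678 + 129914} = \frac{-208 - 32790}{-366764} = \left(-32998\right) \left(- \frac{1}{366764}\right) = \frac{16499}{183382}$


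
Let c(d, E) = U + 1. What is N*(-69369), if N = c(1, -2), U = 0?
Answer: -69369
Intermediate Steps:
c(d, E) = 1 (c(d, E) = 0 + 1 = 1)
N = 1
N*(-69369) = 1*(-69369) = -69369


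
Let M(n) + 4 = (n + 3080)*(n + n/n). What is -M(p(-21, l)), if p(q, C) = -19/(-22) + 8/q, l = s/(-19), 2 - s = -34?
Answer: -974026579/213444 ≈ -4563.4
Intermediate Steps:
s = 36 (s = 2 - 1*(-34) = 2 + 34 = 36)
l = -36/19 (l = 36/(-19) = 36*(-1/19) = -36/19 ≈ -1.8947)
p(q, C) = 19/22 + 8/q (p(q, C) = -19*(-1/22) + 8/q = 19/22 + 8/q)
M(n) = -4 + (1 + n)*(3080 + n) (M(n) = -4 + (n + 3080)*(n + n/n) = -4 + (3080 + n)*(n + 1) = -4 + (3080 + n)*(1 + n) = -4 + (1 + n)*(3080 + n))
-M(p(-21, l)) = -(3076 + (19/22 + 8/(-21))² + 3081*(19/22 + 8/(-21))) = -(3076 + (19/22 + 8*(-1/21))² + 3081*(19/22 + 8*(-1/21))) = -(3076 + (19/22 - 8/21)² + 3081*(19/22 - 8/21)) = -(3076 + (223/462)² + 3081*(223/462)) = -(3076 + 49729/213444 + 229021/154) = -1*974026579/213444 = -974026579/213444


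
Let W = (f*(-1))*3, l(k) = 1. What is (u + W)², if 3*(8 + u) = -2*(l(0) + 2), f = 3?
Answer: 361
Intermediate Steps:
W = -9 (W = (3*(-1))*3 = -3*3 = -9)
u = -10 (u = -8 + (-2*(1 + 2))/3 = -8 + (-2*3)/3 = -8 + (⅓)*(-6) = -8 - 2 = -10)
(u + W)² = (-10 - 9)² = (-19)² = 361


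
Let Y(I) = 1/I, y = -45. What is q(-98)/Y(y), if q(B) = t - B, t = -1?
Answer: -4365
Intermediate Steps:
q(B) = -1 - B
q(-98)/Y(y) = (-1 - 1*(-98))/(1/(-45)) = (-1 + 98)/(-1/45) = 97*(-45) = -4365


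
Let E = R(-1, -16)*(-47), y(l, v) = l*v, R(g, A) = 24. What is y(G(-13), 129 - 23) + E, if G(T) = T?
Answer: -2506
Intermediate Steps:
E = -1128 (E = 24*(-47) = -1128)
y(G(-13), 129 - 23) + E = -13*(129 - 23) - 1128 = -13*106 - 1128 = -1378 - 1128 = -2506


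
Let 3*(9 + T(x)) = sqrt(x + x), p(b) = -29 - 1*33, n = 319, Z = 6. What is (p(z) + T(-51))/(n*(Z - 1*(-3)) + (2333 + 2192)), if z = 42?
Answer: -71/7396 + I*sqrt(102)/22188 ≈ -0.0095998 + 0.00045518*I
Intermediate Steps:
p(b) = -62 (p(b) = -29 - 33 = -62)
T(x) = -9 + sqrt(2)*sqrt(x)/3 (T(x) = -9 + sqrt(x + x)/3 = -9 + sqrt(2*x)/3 = -9 + (sqrt(2)*sqrt(x))/3 = -9 + sqrt(2)*sqrt(x)/3)
(p(z) + T(-51))/(n*(Z - 1*(-3)) + (2333 + 2192)) = (-62 + (-9 + sqrt(2)*sqrt(-51)/3))/(319*(6 - 1*(-3)) + (2333 + 2192)) = (-62 + (-9 + sqrt(2)*(I*sqrt(51))/3))/(319*(6 + 3) + 4525) = (-62 + (-9 + I*sqrt(102)/3))/(319*9 + 4525) = (-71 + I*sqrt(102)/3)/(2871 + 4525) = (-71 + I*sqrt(102)/3)/7396 = (-71 + I*sqrt(102)/3)*(1/7396) = -71/7396 + I*sqrt(102)/22188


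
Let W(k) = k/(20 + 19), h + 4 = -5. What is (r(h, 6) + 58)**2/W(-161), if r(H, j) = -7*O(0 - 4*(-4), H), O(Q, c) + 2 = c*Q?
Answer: -45489600/161 ≈ -2.8254e+5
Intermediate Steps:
h = -9 (h = -4 - 5 = -9)
O(Q, c) = -2 + Q*c (O(Q, c) = -2 + c*Q = -2 + Q*c)
W(k) = k/39
r(H, j) = 14 - 112*H (r(H, j) = -7*(-2 + (0 - 4*(-4))*H) = -7*(-2 + (0 + 16)*H) = -7*(-2 + 16*H) = 14 - 112*H)
(r(h, 6) + 58)**2/W(-161) = ((14 - 112*(-9)) + 58)**2/(((1/39)*(-161))) = ((14 + 1008) + 58)**2/(-161/39) = (1022 + 58)**2*(-39/161) = 1080**2*(-39/161) = 1166400*(-39/161) = -45489600/161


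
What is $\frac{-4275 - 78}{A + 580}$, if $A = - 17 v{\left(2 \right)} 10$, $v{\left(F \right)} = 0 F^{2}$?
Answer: $- \frac{4353}{580} \approx -7.5052$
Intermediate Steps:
$v{\left(F \right)} = 0$
$A = 0$ ($A = \left(-17\right) 0 \cdot 10 = 0 \cdot 10 = 0$)
$\frac{-4275 - 78}{A + 580} = \frac{-4275 - 78}{0 + 580} = - \frac{4353}{580}$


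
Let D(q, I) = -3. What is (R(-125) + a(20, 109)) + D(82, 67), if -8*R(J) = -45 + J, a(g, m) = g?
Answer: 153/4 ≈ 38.250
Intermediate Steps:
R(J) = 45/8 - J/8 (R(J) = -(-45 + J)/8 = 45/8 - J/8)
(R(-125) + a(20, 109)) + D(82, 67) = ((45/8 - ⅛*(-125)) + 20) - 3 = ((45/8 + 125/8) + 20) - 3 = (85/4 + 20) - 3 = 165/4 - 3 = 153/4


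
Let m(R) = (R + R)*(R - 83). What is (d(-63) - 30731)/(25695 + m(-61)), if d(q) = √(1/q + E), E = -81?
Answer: -30731/43263 + 4*I*√2233/908523 ≈ -0.71033 + 0.00020805*I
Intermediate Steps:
d(q) = √(-81 + 1/q) (d(q) = √(1/q - 81) = √(-81 + 1/q))
m(R) = 2*R*(-83 + R) (m(R) = (2*R)*(-83 + R) = 2*R*(-83 + R))
(d(-63) - 30731)/(25695 + m(-61)) = (√(-81 + 1/(-63)) - 30731)/(25695 + 2*(-61)*(-83 - 61)) = (√(-81 - 1/63) - 30731)/(25695 + 2*(-61)*(-144)) = (√(-5104/63) - 30731)/(25695 + 17568) = (4*I*√2233/21 - 30731)/43263 = (-30731 + 4*I*√2233/21)*(1/43263) = -30731/43263 + 4*I*√2233/908523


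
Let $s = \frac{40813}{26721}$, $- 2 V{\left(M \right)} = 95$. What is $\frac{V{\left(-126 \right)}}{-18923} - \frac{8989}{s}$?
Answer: $- \frac{9090418704139}{1544608798} \approx -5885.3$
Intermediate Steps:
$V{\left(M \right)} = - \frac{95}{2}$ ($V{\left(M \right)} = \left(- \frac{1}{2}\right) 95 = - \frac{95}{2}$)
$s = \frac{40813}{26721}$ ($s = 40813 \cdot \frac{1}{26721} = \frac{40813}{26721} \approx 1.5274$)
$\frac{V{\left(-126 \right)}}{-18923} - \frac{8989}{s} = - \frac{95}{2 \left(-18923\right)} - \frac{8989}{\frac{40813}{26721}} = \left(- \frac{95}{2}\right) \left(- \frac{1}{18923}\right) - \frac{240195069}{40813} = \frac{95}{37846} - \frac{240195069}{40813} = - \frac{9090418704139}{1544608798}$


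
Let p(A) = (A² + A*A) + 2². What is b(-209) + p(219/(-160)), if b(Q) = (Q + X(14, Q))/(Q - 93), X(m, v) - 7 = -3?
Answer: 16285311/1932800 ≈ 8.4258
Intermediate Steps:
p(A) = 4 + 2*A² (p(A) = (A² + A²) + 4 = 2*A² + 4 = 4 + 2*A²)
X(m, v) = 4 (X(m, v) = 7 - 3 = 4)
b(Q) = (4 + Q)/(-93 + Q) (b(Q) = (Q + 4)/(Q - 93) = (4 + Q)/(-93 + Q))
b(-209) + p(219/(-160)) = (4 - 209)/(-93 - 209) + (4 + 2*(219/(-160))²) = -205/(-302) + (4 + 2*(219*(-1/160))²) = -1/302*(-205) + (4 + 2*(-219/160)²) = 205/302 + (4 + 2*(47961/25600)) = 205/302 + (4 + 47961/12800) = 205/302 + 99161/12800 = 16285311/1932800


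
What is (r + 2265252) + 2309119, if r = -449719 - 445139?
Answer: 3679513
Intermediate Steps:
r = -894858
(r + 2265252) + 2309119 = (-894858 + 2265252) + 2309119 = 1370394 + 2309119 = 3679513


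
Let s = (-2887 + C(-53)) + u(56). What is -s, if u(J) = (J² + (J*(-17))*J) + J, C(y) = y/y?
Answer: 53006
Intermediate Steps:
C(y) = 1
u(J) = J - 16*J² (u(J) = (J² + (-17*J)*J) + J = (J² - 17*J²) + J = -16*J² + J = J - 16*J²)
s = -53006 (s = (-2887 + 1) + 56*(1 - 16*56) = -2886 + 56*(1 - 896) = -2886 + 56*(-895) = -2886 - 50120 = -53006)
-s = -1*(-53006) = 53006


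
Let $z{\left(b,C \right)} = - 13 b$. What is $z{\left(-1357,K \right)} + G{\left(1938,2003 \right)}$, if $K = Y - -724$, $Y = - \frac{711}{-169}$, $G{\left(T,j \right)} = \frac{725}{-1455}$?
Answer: $\frac{5133386}{291} \approx 17641.0$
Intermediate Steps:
$G{\left(T,j \right)} = - \frac{145}{291}$ ($G{\left(T,j \right)} = 725 \left(- \frac{1}{1455}\right) = - \frac{145}{291}$)
$Y = \frac{711}{169}$ ($Y = \left(-711\right) \left(- \frac{1}{169}\right) = \frac{711}{169} \approx 4.2071$)
$K = \frac{123067}{169}$ ($K = \frac{711}{169} - -724 = \frac{711}{169} + 724 = \frac{123067}{169} \approx 728.21$)
$z{\left(-1357,K \right)} + G{\left(1938,2003 \right)} = \left(-13\right) \left(-1357\right) - \frac{145}{291} = 17641 - \frac{145}{291} = \frac{5133386}{291}$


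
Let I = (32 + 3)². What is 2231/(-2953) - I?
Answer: -3619656/2953 ≈ -1225.8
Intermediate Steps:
I = 1225 (I = 35² = 1225)
2231/(-2953) - I = 2231/(-2953) - 1*1225 = 2231*(-1/2953) - 1225 = -2231/2953 - 1225 = -3619656/2953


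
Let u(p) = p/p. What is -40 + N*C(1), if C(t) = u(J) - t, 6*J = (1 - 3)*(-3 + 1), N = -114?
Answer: -40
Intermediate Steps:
J = ⅔ (J = ((1 - 3)*(-3 + 1))/6 = (-2*(-2))/6 = (⅙)*4 = ⅔ ≈ 0.66667)
u(p) = 1
C(t) = 1 - t
-40 + N*C(1) = -40 - 114*(1 - 1*1) = -40 - 114*(1 - 1) = -40 - 114*0 = -40 + 0 = -40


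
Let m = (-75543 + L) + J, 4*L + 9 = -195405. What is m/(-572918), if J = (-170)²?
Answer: 190993/1145836 ≈ 0.16668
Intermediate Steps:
L = -97707/2 (L = -9/4 + (¼)*(-195405) = -9/4 - 195405/4 = -97707/2 ≈ -48854.)
J = 28900
m = -190993/2 (m = (-75543 - 97707/2) + 28900 = -248793/2 + 28900 = -190993/2 ≈ -95497.)
m/(-572918) = -190993/2/(-572918) = -190993/2*(-1/572918) = 190993/1145836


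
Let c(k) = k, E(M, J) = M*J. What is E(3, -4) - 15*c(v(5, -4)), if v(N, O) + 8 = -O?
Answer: 48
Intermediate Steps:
E(M, J) = J*M
v(N, O) = -8 - O
E(3, -4) - 15*c(v(5, -4)) = -4*3 - 15*(-8 - 1*(-4)) = -12 - 15*(-8 + 4) = -12 - 15*(-4) = -12 + 60 = 48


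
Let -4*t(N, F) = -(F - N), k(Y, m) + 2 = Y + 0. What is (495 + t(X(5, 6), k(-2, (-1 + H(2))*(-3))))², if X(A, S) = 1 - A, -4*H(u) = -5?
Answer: 245025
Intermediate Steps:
H(u) = 5/4 (H(u) = -¼*(-5) = 5/4)
k(Y, m) = -2 + Y (k(Y, m) = -2 + (Y + 0) = -2 + Y)
t(N, F) = -N/4 + F/4 (t(N, F) = -(-1)*(F - N)/4 = -(N - F)/4 = -N/4 + F/4)
(495 + t(X(5, 6), k(-2, (-1 + H(2))*(-3))))² = (495 + (-(1 - 1*5)/4 + (-2 - 2)/4))² = (495 + (-(1 - 5)/4 + (¼)*(-4)))² = (495 + (-¼*(-4) - 1))² = (495 + (1 - 1))² = (495 + 0)² = 495² = 245025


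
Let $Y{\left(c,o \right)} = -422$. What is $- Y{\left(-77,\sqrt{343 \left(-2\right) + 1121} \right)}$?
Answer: $422$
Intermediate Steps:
$- Y{\left(-77,\sqrt{343 \left(-2\right) + 1121} \right)} = \left(-1\right) \left(-422\right) = 422$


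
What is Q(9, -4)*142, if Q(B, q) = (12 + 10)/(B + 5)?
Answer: 1562/7 ≈ 223.14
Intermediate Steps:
Q(B, q) = 22/(5 + B)
Q(9, -4)*142 = (22/(5 + 9))*142 = (22/14)*142 = (22*(1/14))*142 = (11/7)*142 = 1562/7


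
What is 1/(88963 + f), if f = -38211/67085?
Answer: 67085/5968044644 ≈ 1.1241e-5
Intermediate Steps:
f = -38211/67085 (f = -38211*1/67085 = -38211/67085 ≈ -0.56959)
1/(88963 + f) = 1/(88963 - 38211/67085) = 1/(5968044644/67085) = 67085/5968044644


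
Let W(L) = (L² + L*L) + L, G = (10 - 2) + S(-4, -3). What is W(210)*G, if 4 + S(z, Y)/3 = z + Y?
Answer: -2210250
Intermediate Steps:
S(z, Y) = -12 + 3*Y + 3*z (S(z, Y) = -12 + 3*(z + Y) = -12 + 3*(Y + z) = -12 + (3*Y + 3*z) = -12 + 3*Y + 3*z)
G = -25 (G = (10 - 2) + (-12 + 3*(-3) + 3*(-4)) = 8 + (-12 - 9 - 12) = 8 - 33 = -25)
W(L) = L + 2*L² (W(L) = (L² + L²) + L = 2*L² + L = L + 2*L²)
W(210)*G = (210*(1 + 2*210))*(-25) = (210*(1 + 420))*(-25) = (210*421)*(-25) = 88410*(-25) = -2210250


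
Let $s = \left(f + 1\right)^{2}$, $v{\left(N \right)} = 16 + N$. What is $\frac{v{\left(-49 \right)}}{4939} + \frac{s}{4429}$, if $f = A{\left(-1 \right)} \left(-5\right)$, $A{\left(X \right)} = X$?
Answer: $\frac{2877}{1988621} \approx 0.0014467$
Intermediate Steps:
$f = 5$ ($f = \left(-1\right) \left(-5\right) = 5$)
$s = 36$ ($s = \left(5 + 1\right)^{2} = 6^{2} = 36$)
$\frac{v{\left(-49 \right)}}{4939} + \frac{s}{4429} = \frac{16 - 49}{4939} + \frac{36}{4429} = \left(-33\right) \frac{1}{4939} + 36 \cdot \frac{1}{4429} = - \frac{3}{449} + \frac{36}{4429} = \frac{2877}{1988621}$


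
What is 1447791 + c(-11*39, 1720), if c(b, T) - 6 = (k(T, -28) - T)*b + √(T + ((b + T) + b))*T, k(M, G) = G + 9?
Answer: 2193828 + 1720*√2582 ≈ 2.2812e+6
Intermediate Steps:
k(M, G) = 9 + G
c(b, T) = 6 + T*√(2*T + 2*b) + b*(-19 - T) (c(b, T) = 6 + (((9 - 28) - T)*b + √(T + ((b + T) + b))*T) = 6 + ((-19 - T)*b + √(T + ((T + b) + b))*T) = 6 + (b*(-19 - T) + √(T + (T + 2*b))*T) = 6 + (b*(-19 - T) + √(2*T + 2*b)*T) = 6 + (b*(-19 - T) + T*√(2*T + 2*b)) = 6 + (T*√(2*T + 2*b) + b*(-19 - T)) = 6 + T*√(2*T + 2*b) + b*(-19 - T))
1447791 + c(-11*39, 1720) = 1447791 + (6 - (-209)*39 + 1720*√(2*1720 + 2*(-11*39)) - 1*1720*(-11*39)) = 1447791 + (6 - 19*(-429) + 1720*√(3440 + 2*(-429)) - 1*1720*(-429)) = 1447791 + (6 + 8151 + 1720*√(3440 - 858) + 737880) = 1447791 + (6 + 8151 + 1720*√2582 + 737880) = 1447791 + (746037 + 1720*√2582) = 2193828 + 1720*√2582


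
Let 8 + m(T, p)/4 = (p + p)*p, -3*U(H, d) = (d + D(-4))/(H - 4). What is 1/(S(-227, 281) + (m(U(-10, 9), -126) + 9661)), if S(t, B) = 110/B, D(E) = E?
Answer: 281/38395107 ≈ 7.3186e-6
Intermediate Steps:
U(H, d) = -(-4 + d)/(3*(-4 + H)) (U(H, d) = -(d - 4)/(3*(H - 4)) = -(-4 + d)/(3*(-4 + H)))
m(T, p) = -32 + 8*p**2 (m(T, p) = -32 + 4*((p + p)*p) = -32 + 4*((2*p)*p) = -32 + 4*(2*p**2) = -32 + 8*p**2)
1/(S(-227, 281) + (m(U(-10, 9), -126) + 9661)) = 1/(110/281 + ((-32 + 8*(-126)**2) + 9661)) = 1/(110*(1/281) + ((-32 + 8*15876) + 9661)) = 1/(110/281 + ((-32 + 127008) + 9661)) = 1/(110/281 + (126976 + 9661)) = 1/(110/281 + 136637) = 1/(38395107/281) = 281/38395107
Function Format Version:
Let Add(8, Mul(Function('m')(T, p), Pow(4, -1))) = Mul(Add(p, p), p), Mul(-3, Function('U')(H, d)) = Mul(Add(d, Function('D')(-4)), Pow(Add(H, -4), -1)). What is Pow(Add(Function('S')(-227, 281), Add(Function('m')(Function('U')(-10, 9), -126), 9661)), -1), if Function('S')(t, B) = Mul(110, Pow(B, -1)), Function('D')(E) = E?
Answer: Rational(281, 38395107) ≈ 7.3186e-6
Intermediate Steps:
Function('U')(H, d) = Mul(Rational(-1, 3), Pow(Add(-4, H), -1), Add(-4, d)) (Function('U')(H, d) = Mul(Rational(-1, 3), Mul(Add(d, -4), Pow(Add(H, -4), -1))) = Mul(Rational(-1, 3), Mul(Add(-4, d), Pow(Add(-4, H), -1))) = Mul(Rational(-1, 3), Mul(Pow(Add(-4, H), -1), Add(-4, d))) = Mul(Rational(-1, 3), Pow(Add(-4, H), -1), Add(-4, d)))
Function('m')(T, p) = Add(-32, Mul(8, Pow(p, 2))) (Function('m')(T, p) = Add(-32, Mul(4, Mul(Add(p, p), p))) = Add(-32, Mul(4, Mul(Mul(2, p), p))) = Add(-32, Mul(4, Mul(2, Pow(p, 2)))) = Add(-32, Mul(8, Pow(p, 2))))
Pow(Add(Function('S')(-227, 281), Add(Function('m')(Function('U')(-10, 9), -126), 9661)), -1) = Pow(Add(Mul(110, Pow(281, -1)), Add(Add(-32, Mul(8, Pow(-126, 2))), 9661)), -1) = Pow(Add(Mul(110, Rational(1, 281)), Add(Add(-32, Mul(8, 15876)), 9661)), -1) = Pow(Add(Rational(110, 281), Add(Add(-32, 127008), 9661)), -1) = Pow(Add(Rational(110, 281), Add(126976, 9661)), -1) = Pow(Add(Rational(110, 281), 136637), -1) = Pow(Rational(38395107, 281), -1) = Rational(281, 38395107)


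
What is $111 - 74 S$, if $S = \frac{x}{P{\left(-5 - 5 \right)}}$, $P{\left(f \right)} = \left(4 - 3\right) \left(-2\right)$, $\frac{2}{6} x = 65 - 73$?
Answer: $-777$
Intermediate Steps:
$x = -24$ ($x = 3 \left(65 - 73\right) = 3 \left(-8\right) = -24$)
$P{\left(f \right)} = -2$ ($P{\left(f \right)} = 1 \left(-2\right) = -2$)
$S = 12$ ($S = - \frac{24}{-2} = \left(-24\right) \left(- \frac{1}{2}\right) = 12$)
$111 - 74 S = 111 - 888 = -777$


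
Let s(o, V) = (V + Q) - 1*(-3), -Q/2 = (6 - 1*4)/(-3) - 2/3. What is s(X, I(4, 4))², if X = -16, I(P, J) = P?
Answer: 841/9 ≈ 93.444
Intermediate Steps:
Q = 8/3 (Q = -2*((6 - 1*4)/(-3) - 2/3) = -2*((6 - 4)*(-⅓) - 2*⅓) = -2*(2*(-⅓) - ⅔) = -2*(-⅔ - ⅔) = -2*(-4/3) = 8/3 ≈ 2.6667)
s(o, V) = 17/3 + V (s(o, V) = (V + 8/3) - 1*(-3) = (8/3 + V) + 3 = 17/3 + V)
s(X, I(4, 4))² = (17/3 + 4)² = (29/3)² = 841/9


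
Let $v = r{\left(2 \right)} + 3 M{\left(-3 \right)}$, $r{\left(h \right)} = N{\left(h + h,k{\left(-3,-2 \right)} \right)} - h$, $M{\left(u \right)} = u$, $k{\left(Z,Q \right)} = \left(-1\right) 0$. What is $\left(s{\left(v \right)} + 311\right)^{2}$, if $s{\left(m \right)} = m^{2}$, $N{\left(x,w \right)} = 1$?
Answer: $168921$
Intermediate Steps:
$k{\left(Z,Q \right)} = 0$
$r{\left(h \right)} = 1 - h$
$v = -10$ ($v = \left(1 - 2\right) + 3 \left(-3\right) = \left(1 - 2\right) - 9 = -1 - 9 = -10$)
$\left(s{\left(v \right)} + 311\right)^{2} = \left(\left(-10\right)^{2} + 311\right)^{2} = \left(100 + 311\right)^{2} = 411^{2} = 168921$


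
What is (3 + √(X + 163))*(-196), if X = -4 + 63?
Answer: -588 - 196*√222 ≈ -3508.3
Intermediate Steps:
X = 59
(3 + √(X + 163))*(-196) = (3 + √(59 + 163))*(-196) = (3 + √222)*(-196) = -588 - 196*√222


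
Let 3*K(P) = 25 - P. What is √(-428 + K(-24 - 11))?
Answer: 2*I*√102 ≈ 20.199*I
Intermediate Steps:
K(P) = 25/3 - P/3 (K(P) = (25 - P)/3 = 25/3 - P/3)
√(-428 + K(-24 - 11)) = √(-428 + (25/3 - (-24 - 11)/3)) = √(-428 + (25/3 - ⅓*(-35))) = √(-428 + (25/3 + 35/3)) = √(-428 + 20) = √(-408) = 2*I*√102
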